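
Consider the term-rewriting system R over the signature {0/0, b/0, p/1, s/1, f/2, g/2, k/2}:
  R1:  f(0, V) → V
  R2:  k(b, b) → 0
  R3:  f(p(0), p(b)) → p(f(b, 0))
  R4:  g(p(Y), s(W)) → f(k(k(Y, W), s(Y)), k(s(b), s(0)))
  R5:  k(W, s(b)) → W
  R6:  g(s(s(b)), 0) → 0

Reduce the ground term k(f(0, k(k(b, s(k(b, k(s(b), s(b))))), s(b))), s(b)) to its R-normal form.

b

1. k(f(0, k(k(b, s(k(b, k(s(b), s(b))))), s(b))), s(b))  →  f(0, k(k(b, s(k(b, k(s(b), s(b))))), s(b)))   [R5 at ε]
2. f(0, k(k(b, s(k(b, k(s(b), s(b))))), s(b)))  →  k(k(b, s(k(b, k(s(b), s(b))))), s(b))   [R1 at ε]
3. k(k(b, s(k(b, k(s(b), s(b))))), s(b))  →  k(b, s(k(b, k(s(b), s(b)))))   [R5 at ε]
4. k(b, s(k(b, k(s(b), s(b)))))  →  k(b, s(k(b, s(b))))   [R5 at 2.1.2]
5. k(b, s(k(b, s(b))))  →  k(b, s(b))   [R5 at 2.1]
6. k(b, s(b))  →  b   [R5 at ε]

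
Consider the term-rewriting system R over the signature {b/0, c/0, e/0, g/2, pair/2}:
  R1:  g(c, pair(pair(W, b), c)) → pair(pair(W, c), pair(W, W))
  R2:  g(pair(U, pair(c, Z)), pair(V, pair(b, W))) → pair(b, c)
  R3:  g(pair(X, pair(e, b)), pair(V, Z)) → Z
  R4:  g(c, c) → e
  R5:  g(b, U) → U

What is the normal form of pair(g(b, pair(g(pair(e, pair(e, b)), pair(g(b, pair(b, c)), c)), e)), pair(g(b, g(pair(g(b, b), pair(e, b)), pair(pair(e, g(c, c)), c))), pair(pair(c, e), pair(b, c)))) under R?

pair(pair(c, e), pair(c, pair(pair(c, e), pair(b, c))))

1. pair(g(b, pair(g(pair(e, pair(e, b)), pair(g(b, pair(b, c)), c)), e)), pair(g(b, g(pair(g(b, b), pair(e, b)), pair(pair(e, g(c, c)), c))), pair(pair(c, e), pair(b, c))))  →  pair(pair(g(pair(e, pair(e, b)), pair(g(b, pair(b, c)), c)), e), pair(g(b, g(pair(g(b, b), pair(e, b)), pair(pair(e, g(c, c)), c))), pair(pair(c, e), pair(b, c))))   [R5 at 1]
2. pair(pair(g(pair(e, pair(e, b)), pair(g(b, pair(b, c)), c)), e), pair(g(b, g(pair(g(b, b), pair(e, b)), pair(pair(e, g(c, c)), c))), pair(pair(c, e), pair(b, c))))  →  pair(pair(c, e), pair(g(b, g(pair(g(b, b), pair(e, b)), pair(pair(e, g(c, c)), c))), pair(pair(c, e), pair(b, c))))   [R3 at 1.1]
3. pair(pair(c, e), pair(g(b, g(pair(g(b, b), pair(e, b)), pair(pair(e, g(c, c)), c))), pair(pair(c, e), pair(b, c))))  →  pair(pair(c, e), pair(g(pair(g(b, b), pair(e, b)), pair(pair(e, g(c, c)), c)), pair(pair(c, e), pair(b, c))))   [R5 at 2.1]
4. pair(pair(c, e), pair(g(pair(g(b, b), pair(e, b)), pair(pair(e, g(c, c)), c)), pair(pair(c, e), pair(b, c))))  →  pair(pair(c, e), pair(c, pair(pair(c, e), pair(b, c))))   [R3 at 2.1]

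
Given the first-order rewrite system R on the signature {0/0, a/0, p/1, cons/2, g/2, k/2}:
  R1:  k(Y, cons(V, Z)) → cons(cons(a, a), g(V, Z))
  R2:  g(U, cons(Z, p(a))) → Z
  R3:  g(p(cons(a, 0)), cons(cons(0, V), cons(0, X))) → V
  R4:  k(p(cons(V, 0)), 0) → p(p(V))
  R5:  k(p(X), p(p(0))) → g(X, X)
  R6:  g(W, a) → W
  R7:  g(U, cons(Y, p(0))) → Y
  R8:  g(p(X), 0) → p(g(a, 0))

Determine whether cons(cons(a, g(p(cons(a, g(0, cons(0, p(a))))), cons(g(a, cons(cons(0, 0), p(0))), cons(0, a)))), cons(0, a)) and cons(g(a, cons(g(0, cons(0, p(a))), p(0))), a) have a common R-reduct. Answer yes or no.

Reduce t₁ = cons(cons(a, g(p(cons(a, g(0, cons(0, p(a))))), cons(g(a, cons(cons(0, 0), p(0))), cons(0, a)))), cons(0, a)):
1. cons(cons(a, g(p(cons(a, g(0, cons(0, p(a))))), cons(g(a, cons(cons(0, 0), p(0))), cons(0, a)))), cons(0, a))  →  cons(cons(a, g(p(cons(a, 0)), cons(g(a, cons(cons(0, 0), p(0))), cons(0, a)))), cons(0, a))   [R2 at 1.2.1.1.2]
2. cons(cons(a, g(p(cons(a, 0)), cons(g(a, cons(cons(0, 0), p(0))), cons(0, a)))), cons(0, a))  →  cons(cons(a, g(p(cons(a, 0)), cons(cons(0, 0), cons(0, a)))), cons(0, a))   [R7 at 1.2.2.1]
3. cons(cons(a, g(p(cons(a, 0)), cons(cons(0, 0), cons(0, a)))), cons(0, a))  →  cons(cons(a, 0), cons(0, a))   [R3 at 1.2]

Reduce t₂ = cons(g(a, cons(g(0, cons(0, p(a))), p(0))), a):
1. cons(g(a, cons(g(0, cons(0, p(a))), p(0))), a)  →  cons(g(0, cons(0, p(a))), a)   [R7 at 1]
2. cons(g(0, cons(0, p(a))), a)  →  cons(0, a)   [R2 at 1]

no — NF(t₁) = cons(cons(a, 0), cons(0, a)), NF(t₂) = cons(0, a)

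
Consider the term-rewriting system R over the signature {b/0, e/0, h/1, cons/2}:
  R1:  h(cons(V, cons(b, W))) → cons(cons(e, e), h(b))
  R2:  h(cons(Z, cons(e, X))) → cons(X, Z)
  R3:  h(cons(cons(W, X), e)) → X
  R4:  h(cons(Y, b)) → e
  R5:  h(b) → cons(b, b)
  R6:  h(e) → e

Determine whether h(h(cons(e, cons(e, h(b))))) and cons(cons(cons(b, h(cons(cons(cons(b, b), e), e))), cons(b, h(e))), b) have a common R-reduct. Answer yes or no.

no — NF(t₁) = b, NF(t₂) = cons(cons(cons(b, e), cons(b, e)), b)

Reduce t₁ = h(h(cons(e, cons(e, h(b))))):
1. h(h(cons(e, cons(e, h(b)))))  →  h(cons(h(b), e))   [R2 at 1]
2. h(cons(h(b), e))  →  h(cons(cons(b, b), e))   [R5 at 1.1]
3. h(cons(cons(b, b), e))  →  b   [R3 at ε]

Reduce t₂ = cons(cons(cons(b, h(cons(cons(cons(b, b), e), e))), cons(b, h(e))), b):
1. cons(cons(cons(b, h(cons(cons(cons(b, b), e), e))), cons(b, h(e))), b)  →  cons(cons(cons(b, e), cons(b, h(e))), b)   [R3 at 1.1.2]
2. cons(cons(cons(b, e), cons(b, h(e))), b)  →  cons(cons(cons(b, e), cons(b, e)), b)   [R6 at 1.2.2]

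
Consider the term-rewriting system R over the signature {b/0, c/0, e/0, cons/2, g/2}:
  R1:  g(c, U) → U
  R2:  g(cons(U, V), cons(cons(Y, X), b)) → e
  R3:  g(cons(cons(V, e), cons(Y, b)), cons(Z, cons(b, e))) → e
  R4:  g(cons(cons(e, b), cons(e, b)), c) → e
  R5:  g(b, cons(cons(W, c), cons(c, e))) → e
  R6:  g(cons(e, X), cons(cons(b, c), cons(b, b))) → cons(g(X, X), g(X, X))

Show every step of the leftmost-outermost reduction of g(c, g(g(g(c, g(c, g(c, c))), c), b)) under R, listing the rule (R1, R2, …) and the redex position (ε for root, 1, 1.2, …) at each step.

1. g(c, g(g(g(c, g(c, g(c, c))), c), b))  →  g(g(g(c, g(c, g(c, c))), c), b)   [R1 at ε]
2. g(g(g(c, g(c, g(c, c))), c), b)  →  g(g(g(c, g(c, c)), c), b)   [R1 at 1.1]
3. g(g(g(c, g(c, c)), c), b)  →  g(g(g(c, c), c), b)   [R1 at 1.1]
4. g(g(g(c, c), c), b)  →  g(g(c, c), b)   [R1 at 1.1]
5. g(g(c, c), b)  →  g(c, b)   [R1 at 1]
6. g(c, b)  →  b   [R1 at ε]

b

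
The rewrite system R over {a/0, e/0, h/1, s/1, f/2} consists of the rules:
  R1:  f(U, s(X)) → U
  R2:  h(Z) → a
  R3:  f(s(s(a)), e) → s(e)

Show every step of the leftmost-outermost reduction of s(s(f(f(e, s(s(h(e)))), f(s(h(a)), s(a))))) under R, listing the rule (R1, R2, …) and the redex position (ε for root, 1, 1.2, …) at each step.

s(s(e))

1. s(s(f(f(e, s(s(h(e)))), f(s(h(a)), s(a)))))  →  s(s(f(e, f(s(h(a)), s(a)))))   [R1 at 1.1.1]
2. s(s(f(e, f(s(h(a)), s(a)))))  →  s(s(f(e, s(h(a)))))   [R1 at 1.1.2]
3. s(s(f(e, s(h(a)))))  →  s(s(e))   [R1 at 1.1]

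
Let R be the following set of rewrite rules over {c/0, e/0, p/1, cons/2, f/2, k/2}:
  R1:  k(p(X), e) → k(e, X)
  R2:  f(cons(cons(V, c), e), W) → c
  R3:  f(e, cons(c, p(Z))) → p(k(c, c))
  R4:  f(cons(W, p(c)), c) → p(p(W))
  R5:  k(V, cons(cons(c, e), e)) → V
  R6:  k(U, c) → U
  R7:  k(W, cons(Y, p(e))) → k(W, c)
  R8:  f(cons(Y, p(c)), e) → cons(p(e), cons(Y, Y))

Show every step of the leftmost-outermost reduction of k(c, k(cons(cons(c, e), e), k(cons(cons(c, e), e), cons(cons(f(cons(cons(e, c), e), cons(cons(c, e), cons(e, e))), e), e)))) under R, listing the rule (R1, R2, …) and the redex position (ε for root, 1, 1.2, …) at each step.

c

1. k(c, k(cons(cons(c, e), e), k(cons(cons(c, e), e), cons(cons(f(cons(cons(e, c), e), cons(cons(c, e), cons(e, e))), e), e))))  →  k(c, k(cons(cons(c, e), e), k(cons(cons(c, e), e), cons(cons(c, e), e))))   [R2 at 2.2.2.1.1]
2. k(c, k(cons(cons(c, e), e), k(cons(cons(c, e), e), cons(cons(c, e), e))))  →  k(c, k(cons(cons(c, e), e), cons(cons(c, e), e)))   [R5 at 2.2]
3. k(c, k(cons(cons(c, e), e), cons(cons(c, e), e)))  →  k(c, cons(cons(c, e), e))   [R5 at 2]
4. k(c, cons(cons(c, e), e))  →  c   [R5 at ε]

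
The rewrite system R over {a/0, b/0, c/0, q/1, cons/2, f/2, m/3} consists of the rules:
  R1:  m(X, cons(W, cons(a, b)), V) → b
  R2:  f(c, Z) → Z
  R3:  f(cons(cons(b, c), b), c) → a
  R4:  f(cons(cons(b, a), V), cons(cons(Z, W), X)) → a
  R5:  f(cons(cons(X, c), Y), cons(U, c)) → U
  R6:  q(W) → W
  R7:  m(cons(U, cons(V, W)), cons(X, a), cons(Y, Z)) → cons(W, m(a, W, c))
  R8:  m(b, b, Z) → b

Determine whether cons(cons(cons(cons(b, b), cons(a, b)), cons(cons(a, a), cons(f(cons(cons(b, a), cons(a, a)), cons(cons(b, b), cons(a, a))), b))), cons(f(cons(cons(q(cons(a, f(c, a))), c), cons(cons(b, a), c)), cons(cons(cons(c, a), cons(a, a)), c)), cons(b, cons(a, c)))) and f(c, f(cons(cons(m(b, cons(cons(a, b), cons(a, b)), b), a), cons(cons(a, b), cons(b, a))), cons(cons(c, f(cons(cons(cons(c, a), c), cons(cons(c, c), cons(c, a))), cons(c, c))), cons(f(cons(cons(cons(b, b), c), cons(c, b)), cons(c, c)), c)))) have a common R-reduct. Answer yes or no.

no — NF(t₁) = cons(cons(cons(cons(b, b), cons(a, b)), cons(cons(a, a), cons(a, b))), cons(cons(cons(c, a), cons(a, a)), cons(b, cons(a, c)))), NF(t₂) = a

Reduce t₁ = cons(cons(cons(cons(b, b), cons(a, b)), cons(cons(a, a), cons(f(cons(cons(b, a), cons(a, a)), cons(cons(b, b), cons(a, a))), b))), cons(f(cons(cons(q(cons(a, f(c, a))), c), cons(cons(b, a), c)), cons(cons(cons(c, a), cons(a, a)), c)), cons(b, cons(a, c)))):
1. cons(cons(cons(cons(b, b), cons(a, b)), cons(cons(a, a), cons(f(cons(cons(b, a), cons(a, a)), cons(cons(b, b), cons(a, a))), b))), cons(f(cons(cons(q(cons(a, f(c, a))), c), cons(cons(b, a), c)), cons(cons(cons(c, a), cons(a, a)), c)), cons(b, cons(a, c))))  →  cons(cons(cons(cons(b, b), cons(a, b)), cons(cons(a, a), cons(a, b))), cons(f(cons(cons(q(cons(a, f(c, a))), c), cons(cons(b, a), c)), cons(cons(cons(c, a), cons(a, a)), c)), cons(b, cons(a, c))))   [R4 at 1.2.2.1]
2. cons(cons(cons(cons(b, b), cons(a, b)), cons(cons(a, a), cons(a, b))), cons(f(cons(cons(q(cons(a, f(c, a))), c), cons(cons(b, a), c)), cons(cons(cons(c, a), cons(a, a)), c)), cons(b, cons(a, c))))  →  cons(cons(cons(cons(b, b), cons(a, b)), cons(cons(a, a), cons(a, b))), cons(cons(cons(c, a), cons(a, a)), cons(b, cons(a, c))))   [R5 at 2.1]

Reduce t₂ = f(c, f(cons(cons(m(b, cons(cons(a, b), cons(a, b)), b), a), cons(cons(a, b), cons(b, a))), cons(cons(c, f(cons(cons(cons(c, a), c), cons(cons(c, c), cons(c, a))), cons(c, c))), cons(f(cons(cons(cons(b, b), c), cons(c, b)), cons(c, c)), c)))):
1. f(c, f(cons(cons(m(b, cons(cons(a, b), cons(a, b)), b), a), cons(cons(a, b), cons(b, a))), cons(cons(c, f(cons(cons(cons(c, a), c), cons(cons(c, c), cons(c, a))), cons(c, c))), cons(f(cons(cons(cons(b, b), c), cons(c, b)), cons(c, c)), c))))  →  f(cons(cons(m(b, cons(cons(a, b), cons(a, b)), b), a), cons(cons(a, b), cons(b, a))), cons(cons(c, f(cons(cons(cons(c, a), c), cons(cons(c, c), cons(c, a))), cons(c, c))), cons(f(cons(cons(cons(b, b), c), cons(c, b)), cons(c, c)), c)))   [R2 at ε]
2. f(cons(cons(m(b, cons(cons(a, b), cons(a, b)), b), a), cons(cons(a, b), cons(b, a))), cons(cons(c, f(cons(cons(cons(c, a), c), cons(cons(c, c), cons(c, a))), cons(c, c))), cons(f(cons(cons(cons(b, b), c), cons(c, b)), cons(c, c)), c)))  →  f(cons(cons(b, a), cons(cons(a, b), cons(b, a))), cons(cons(c, f(cons(cons(cons(c, a), c), cons(cons(c, c), cons(c, a))), cons(c, c))), cons(f(cons(cons(cons(b, b), c), cons(c, b)), cons(c, c)), c)))   [R1 at 1.1.1]
3. f(cons(cons(b, a), cons(cons(a, b), cons(b, a))), cons(cons(c, f(cons(cons(cons(c, a), c), cons(cons(c, c), cons(c, a))), cons(c, c))), cons(f(cons(cons(cons(b, b), c), cons(c, b)), cons(c, c)), c)))  →  a   [R4 at ε]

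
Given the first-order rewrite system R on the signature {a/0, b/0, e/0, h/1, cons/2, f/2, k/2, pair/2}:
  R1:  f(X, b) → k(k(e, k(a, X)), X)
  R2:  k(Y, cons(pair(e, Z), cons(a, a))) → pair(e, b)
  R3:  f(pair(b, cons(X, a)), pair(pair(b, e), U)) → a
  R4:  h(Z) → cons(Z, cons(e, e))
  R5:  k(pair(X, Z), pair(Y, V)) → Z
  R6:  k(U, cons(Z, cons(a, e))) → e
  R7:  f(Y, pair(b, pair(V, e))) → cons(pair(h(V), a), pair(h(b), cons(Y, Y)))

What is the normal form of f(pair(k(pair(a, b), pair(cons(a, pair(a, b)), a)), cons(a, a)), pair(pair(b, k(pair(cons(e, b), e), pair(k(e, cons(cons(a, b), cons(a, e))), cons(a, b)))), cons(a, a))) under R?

1. f(pair(k(pair(a, b), pair(cons(a, pair(a, b)), a)), cons(a, a)), pair(pair(b, k(pair(cons(e, b), e), pair(k(e, cons(cons(a, b), cons(a, e))), cons(a, b)))), cons(a, a)))  →  f(pair(b, cons(a, a)), pair(pair(b, k(pair(cons(e, b), e), pair(k(e, cons(cons(a, b), cons(a, e))), cons(a, b)))), cons(a, a)))   [R5 at 1.1]
2. f(pair(b, cons(a, a)), pair(pair(b, k(pair(cons(e, b), e), pair(k(e, cons(cons(a, b), cons(a, e))), cons(a, b)))), cons(a, a)))  →  f(pair(b, cons(a, a)), pair(pair(b, e), cons(a, a)))   [R5 at 2.1.2]
3. f(pair(b, cons(a, a)), pair(pair(b, e), cons(a, a)))  →  a   [R3 at ε]

a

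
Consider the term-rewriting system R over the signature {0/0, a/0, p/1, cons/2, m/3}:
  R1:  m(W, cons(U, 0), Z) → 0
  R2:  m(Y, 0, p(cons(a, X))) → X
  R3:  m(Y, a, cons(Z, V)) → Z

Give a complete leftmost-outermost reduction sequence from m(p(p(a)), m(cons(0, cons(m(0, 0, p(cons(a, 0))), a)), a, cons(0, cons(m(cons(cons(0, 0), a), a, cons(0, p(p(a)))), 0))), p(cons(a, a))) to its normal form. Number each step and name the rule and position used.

1. m(p(p(a)), m(cons(0, cons(m(0, 0, p(cons(a, 0))), a)), a, cons(0, cons(m(cons(cons(0, 0), a), a, cons(0, p(p(a)))), 0))), p(cons(a, a)))  →  m(p(p(a)), 0, p(cons(a, a)))   [R3 at 2]
2. m(p(p(a)), 0, p(cons(a, a)))  →  a   [R2 at ε]

a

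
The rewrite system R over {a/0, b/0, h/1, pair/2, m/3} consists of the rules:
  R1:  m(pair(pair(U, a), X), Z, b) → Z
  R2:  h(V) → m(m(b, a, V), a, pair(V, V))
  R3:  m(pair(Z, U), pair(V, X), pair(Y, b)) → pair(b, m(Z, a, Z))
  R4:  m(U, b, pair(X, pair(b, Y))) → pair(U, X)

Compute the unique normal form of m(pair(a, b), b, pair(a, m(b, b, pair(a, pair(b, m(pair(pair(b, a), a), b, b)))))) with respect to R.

pair(pair(a, b), a)

1. m(pair(a, b), b, pair(a, m(b, b, pair(a, pair(b, m(pair(pair(b, a), a), b, b))))))  →  m(pair(a, b), b, pair(a, pair(b, a)))   [R4 at 3.2]
2. m(pair(a, b), b, pair(a, pair(b, a)))  →  pair(pair(a, b), a)   [R4 at ε]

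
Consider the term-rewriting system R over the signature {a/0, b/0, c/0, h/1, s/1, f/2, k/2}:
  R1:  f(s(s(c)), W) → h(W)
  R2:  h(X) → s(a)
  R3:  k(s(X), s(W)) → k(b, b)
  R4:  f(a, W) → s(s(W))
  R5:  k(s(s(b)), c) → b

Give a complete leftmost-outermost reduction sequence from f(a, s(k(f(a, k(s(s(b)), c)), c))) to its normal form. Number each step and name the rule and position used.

s(s(s(b)))

1. f(a, s(k(f(a, k(s(s(b)), c)), c)))  →  s(s(s(k(f(a, k(s(s(b)), c)), c))))   [R4 at ε]
2. s(s(s(k(f(a, k(s(s(b)), c)), c))))  →  s(s(s(k(s(s(k(s(s(b)), c))), c))))   [R4 at 1.1.1.1]
3. s(s(s(k(s(s(k(s(s(b)), c))), c))))  →  s(s(s(k(s(s(b)), c))))   [R5 at 1.1.1.1.1.1]
4. s(s(s(k(s(s(b)), c))))  →  s(s(s(b)))   [R5 at 1.1.1]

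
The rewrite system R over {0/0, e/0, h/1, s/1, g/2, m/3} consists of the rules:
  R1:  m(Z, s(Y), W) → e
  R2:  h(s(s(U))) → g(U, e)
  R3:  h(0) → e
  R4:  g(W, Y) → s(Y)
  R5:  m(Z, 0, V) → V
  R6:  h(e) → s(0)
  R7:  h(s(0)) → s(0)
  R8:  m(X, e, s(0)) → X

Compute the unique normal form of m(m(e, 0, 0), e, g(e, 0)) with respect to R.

1. m(m(e, 0, 0), e, g(e, 0))  →  m(0, e, g(e, 0))   [R5 at 1]
2. m(0, e, g(e, 0))  →  m(0, e, s(0))   [R4 at 3]
3. m(0, e, s(0))  →  0   [R8 at ε]

0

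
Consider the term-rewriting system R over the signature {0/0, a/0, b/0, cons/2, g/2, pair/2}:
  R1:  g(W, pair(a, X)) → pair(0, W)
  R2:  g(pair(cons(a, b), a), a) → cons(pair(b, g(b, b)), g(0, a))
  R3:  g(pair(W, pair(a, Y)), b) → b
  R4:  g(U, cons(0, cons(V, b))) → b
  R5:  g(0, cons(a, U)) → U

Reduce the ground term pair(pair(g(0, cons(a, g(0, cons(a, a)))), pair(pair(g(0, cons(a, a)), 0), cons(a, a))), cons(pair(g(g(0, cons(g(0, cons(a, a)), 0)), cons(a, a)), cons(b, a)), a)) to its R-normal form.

1. pair(pair(g(0, cons(a, g(0, cons(a, a)))), pair(pair(g(0, cons(a, a)), 0), cons(a, a))), cons(pair(g(g(0, cons(g(0, cons(a, a)), 0)), cons(a, a)), cons(b, a)), a))  →  pair(pair(g(0, cons(a, a)), pair(pair(g(0, cons(a, a)), 0), cons(a, a))), cons(pair(g(g(0, cons(g(0, cons(a, a)), 0)), cons(a, a)), cons(b, a)), a))   [R5 at 1.1]
2. pair(pair(g(0, cons(a, a)), pair(pair(g(0, cons(a, a)), 0), cons(a, a))), cons(pair(g(g(0, cons(g(0, cons(a, a)), 0)), cons(a, a)), cons(b, a)), a))  →  pair(pair(a, pair(pair(g(0, cons(a, a)), 0), cons(a, a))), cons(pair(g(g(0, cons(g(0, cons(a, a)), 0)), cons(a, a)), cons(b, a)), a))   [R5 at 1.1]
3. pair(pair(a, pair(pair(g(0, cons(a, a)), 0), cons(a, a))), cons(pair(g(g(0, cons(g(0, cons(a, a)), 0)), cons(a, a)), cons(b, a)), a))  →  pair(pair(a, pair(pair(a, 0), cons(a, a))), cons(pair(g(g(0, cons(g(0, cons(a, a)), 0)), cons(a, a)), cons(b, a)), a))   [R5 at 1.2.1.1]
4. pair(pair(a, pair(pair(a, 0), cons(a, a))), cons(pair(g(g(0, cons(g(0, cons(a, a)), 0)), cons(a, a)), cons(b, a)), a))  →  pair(pair(a, pair(pair(a, 0), cons(a, a))), cons(pair(g(g(0, cons(a, 0)), cons(a, a)), cons(b, a)), a))   [R5 at 2.1.1.1.2.1]
5. pair(pair(a, pair(pair(a, 0), cons(a, a))), cons(pair(g(g(0, cons(a, 0)), cons(a, a)), cons(b, a)), a))  →  pair(pair(a, pair(pair(a, 0), cons(a, a))), cons(pair(g(0, cons(a, a)), cons(b, a)), a))   [R5 at 2.1.1.1]
6. pair(pair(a, pair(pair(a, 0), cons(a, a))), cons(pair(g(0, cons(a, a)), cons(b, a)), a))  →  pair(pair(a, pair(pair(a, 0), cons(a, a))), cons(pair(a, cons(b, a)), a))   [R5 at 2.1.1]

pair(pair(a, pair(pair(a, 0), cons(a, a))), cons(pair(a, cons(b, a)), a))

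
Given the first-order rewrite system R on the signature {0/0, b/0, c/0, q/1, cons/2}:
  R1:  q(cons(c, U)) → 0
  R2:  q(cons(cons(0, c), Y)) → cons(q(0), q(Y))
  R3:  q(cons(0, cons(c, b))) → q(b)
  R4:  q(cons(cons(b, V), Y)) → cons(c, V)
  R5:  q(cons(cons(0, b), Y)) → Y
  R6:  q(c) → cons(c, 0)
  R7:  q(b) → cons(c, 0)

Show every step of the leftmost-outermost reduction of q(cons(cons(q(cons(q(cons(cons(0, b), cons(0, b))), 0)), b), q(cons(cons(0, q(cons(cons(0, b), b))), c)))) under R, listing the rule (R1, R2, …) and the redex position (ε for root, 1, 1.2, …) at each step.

1. q(cons(cons(q(cons(q(cons(cons(0, b), cons(0, b))), 0)), b), q(cons(cons(0, q(cons(cons(0, b), b))), c))))  →  q(cons(cons(q(cons(cons(0, b), 0)), b), q(cons(cons(0, q(cons(cons(0, b), b))), c))))   [R5 at 1.1.1.1.1]
2. q(cons(cons(q(cons(cons(0, b), 0)), b), q(cons(cons(0, q(cons(cons(0, b), b))), c))))  →  q(cons(cons(0, b), q(cons(cons(0, q(cons(cons(0, b), b))), c))))   [R5 at 1.1.1]
3. q(cons(cons(0, b), q(cons(cons(0, q(cons(cons(0, b), b))), c))))  →  q(cons(cons(0, q(cons(cons(0, b), b))), c))   [R5 at ε]
4. q(cons(cons(0, q(cons(cons(0, b), b))), c))  →  q(cons(cons(0, b), c))   [R5 at 1.1.2]
5. q(cons(cons(0, b), c))  →  c   [R5 at ε]

c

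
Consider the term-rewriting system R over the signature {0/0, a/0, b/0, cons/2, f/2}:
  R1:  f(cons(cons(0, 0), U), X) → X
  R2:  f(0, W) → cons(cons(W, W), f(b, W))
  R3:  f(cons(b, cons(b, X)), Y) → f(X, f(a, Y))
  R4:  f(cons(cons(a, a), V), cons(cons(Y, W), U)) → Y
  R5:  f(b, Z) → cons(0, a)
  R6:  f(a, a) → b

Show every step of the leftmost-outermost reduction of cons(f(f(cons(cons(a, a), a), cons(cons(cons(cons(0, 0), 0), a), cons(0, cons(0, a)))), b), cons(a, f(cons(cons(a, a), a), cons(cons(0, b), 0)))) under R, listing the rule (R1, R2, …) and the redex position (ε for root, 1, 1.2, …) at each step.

1. cons(f(f(cons(cons(a, a), a), cons(cons(cons(cons(0, 0), 0), a), cons(0, cons(0, a)))), b), cons(a, f(cons(cons(a, a), a), cons(cons(0, b), 0))))  →  cons(f(cons(cons(0, 0), 0), b), cons(a, f(cons(cons(a, a), a), cons(cons(0, b), 0))))   [R4 at 1.1]
2. cons(f(cons(cons(0, 0), 0), b), cons(a, f(cons(cons(a, a), a), cons(cons(0, b), 0))))  →  cons(b, cons(a, f(cons(cons(a, a), a), cons(cons(0, b), 0))))   [R1 at 1]
3. cons(b, cons(a, f(cons(cons(a, a), a), cons(cons(0, b), 0))))  →  cons(b, cons(a, 0))   [R4 at 2.2]

cons(b, cons(a, 0))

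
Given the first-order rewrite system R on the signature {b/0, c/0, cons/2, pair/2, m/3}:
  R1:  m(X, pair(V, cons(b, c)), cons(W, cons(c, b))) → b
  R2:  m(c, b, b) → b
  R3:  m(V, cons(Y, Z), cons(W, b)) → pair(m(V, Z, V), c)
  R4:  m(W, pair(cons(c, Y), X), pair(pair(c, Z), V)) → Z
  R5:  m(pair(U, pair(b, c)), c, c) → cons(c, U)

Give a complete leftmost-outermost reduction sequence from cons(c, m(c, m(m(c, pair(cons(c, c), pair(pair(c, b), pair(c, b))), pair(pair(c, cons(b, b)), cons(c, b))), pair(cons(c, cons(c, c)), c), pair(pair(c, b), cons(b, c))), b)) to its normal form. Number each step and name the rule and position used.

cons(c, b)

1. cons(c, m(c, m(m(c, pair(cons(c, c), pair(pair(c, b), pair(c, b))), pair(pair(c, cons(b, b)), cons(c, b))), pair(cons(c, cons(c, c)), c), pair(pair(c, b), cons(b, c))), b))  →  cons(c, m(c, b, b))   [R4 at 2.2]
2. cons(c, m(c, b, b))  →  cons(c, b)   [R2 at 2]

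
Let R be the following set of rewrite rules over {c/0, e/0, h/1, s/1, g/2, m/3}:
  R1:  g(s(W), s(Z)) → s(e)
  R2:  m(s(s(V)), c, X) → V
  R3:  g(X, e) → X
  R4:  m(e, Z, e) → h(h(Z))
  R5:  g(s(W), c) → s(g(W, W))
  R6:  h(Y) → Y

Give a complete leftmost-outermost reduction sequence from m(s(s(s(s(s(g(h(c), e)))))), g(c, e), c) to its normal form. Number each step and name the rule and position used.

1. m(s(s(s(s(s(g(h(c), e)))))), g(c, e), c)  →  m(s(s(s(s(s(h(c)))))), g(c, e), c)   [R3 at 1.1.1.1.1.1]
2. m(s(s(s(s(s(h(c)))))), g(c, e), c)  →  m(s(s(s(s(s(c))))), g(c, e), c)   [R6 at 1.1.1.1.1.1]
3. m(s(s(s(s(s(c))))), g(c, e), c)  →  m(s(s(s(s(s(c))))), c, c)   [R3 at 2]
4. m(s(s(s(s(s(c))))), c, c)  →  s(s(s(c)))   [R2 at ε]

s(s(s(c)))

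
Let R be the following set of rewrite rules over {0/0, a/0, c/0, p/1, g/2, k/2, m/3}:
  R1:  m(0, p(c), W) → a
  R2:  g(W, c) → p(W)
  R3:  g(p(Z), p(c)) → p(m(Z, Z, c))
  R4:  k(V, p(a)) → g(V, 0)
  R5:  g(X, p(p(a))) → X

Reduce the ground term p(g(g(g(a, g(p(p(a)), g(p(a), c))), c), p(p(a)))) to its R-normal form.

1. p(g(g(g(a, g(p(p(a)), g(p(a), c))), c), p(p(a))))  →  p(g(g(a, g(p(p(a)), g(p(a), c))), c))   [R5 at 1]
2. p(g(g(a, g(p(p(a)), g(p(a), c))), c))  →  p(p(g(a, g(p(p(a)), g(p(a), c)))))   [R2 at 1]
3. p(p(g(a, g(p(p(a)), g(p(a), c)))))  →  p(p(g(a, g(p(p(a)), p(p(a))))))   [R2 at 1.1.2.2]
4. p(p(g(a, g(p(p(a)), p(p(a))))))  →  p(p(g(a, p(p(a)))))   [R5 at 1.1.2]
5. p(p(g(a, p(p(a)))))  →  p(p(a))   [R5 at 1.1]

p(p(a))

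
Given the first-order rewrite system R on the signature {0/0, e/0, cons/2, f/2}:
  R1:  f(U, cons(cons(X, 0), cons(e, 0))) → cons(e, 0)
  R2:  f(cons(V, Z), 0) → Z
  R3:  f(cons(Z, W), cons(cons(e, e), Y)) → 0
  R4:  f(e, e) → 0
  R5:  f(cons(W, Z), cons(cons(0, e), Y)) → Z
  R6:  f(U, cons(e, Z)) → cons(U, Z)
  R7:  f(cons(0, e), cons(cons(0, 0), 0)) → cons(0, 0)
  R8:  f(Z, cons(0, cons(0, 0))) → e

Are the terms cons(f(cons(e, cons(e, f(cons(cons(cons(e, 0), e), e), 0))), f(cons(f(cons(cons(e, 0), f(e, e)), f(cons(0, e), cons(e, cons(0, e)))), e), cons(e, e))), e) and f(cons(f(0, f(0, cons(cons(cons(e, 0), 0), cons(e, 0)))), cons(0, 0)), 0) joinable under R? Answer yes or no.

Reduce t₁ = cons(f(cons(e, cons(e, f(cons(cons(cons(e, 0), e), e), 0))), f(cons(f(cons(cons(e, 0), f(e, e)), f(cons(0, e), cons(e, cons(0, e)))), e), cons(e, e))), e):
1. cons(f(cons(e, cons(e, f(cons(cons(cons(e, 0), e), e), 0))), f(cons(f(cons(cons(e, 0), f(e, e)), f(cons(0, e), cons(e, cons(0, e)))), e), cons(e, e))), e)  →  cons(f(cons(e, cons(e, e)), f(cons(f(cons(cons(e, 0), f(e, e)), f(cons(0, e), cons(e, cons(0, e)))), e), cons(e, e))), e)   [R2 at 1.1.2.2]
2. cons(f(cons(e, cons(e, e)), f(cons(f(cons(cons(e, 0), f(e, e)), f(cons(0, e), cons(e, cons(0, e)))), e), cons(e, e))), e)  →  cons(f(cons(e, cons(e, e)), cons(cons(f(cons(cons(e, 0), f(e, e)), f(cons(0, e), cons(e, cons(0, e)))), e), e)), e)   [R6 at 1.2]
3. cons(f(cons(e, cons(e, e)), cons(cons(f(cons(cons(e, 0), f(e, e)), f(cons(0, e), cons(e, cons(0, e)))), e), e)), e)  →  cons(f(cons(e, cons(e, e)), cons(cons(f(cons(cons(e, 0), 0), f(cons(0, e), cons(e, cons(0, e)))), e), e)), e)   [R4 at 1.2.1.1.1.2]
4. cons(f(cons(e, cons(e, e)), cons(cons(f(cons(cons(e, 0), 0), f(cons(0, e), cons(e, cons(0, e)))), e), e)), e)  →  cons(f(cons(e, cons(e, e)), cons(cons(f(cons(cons(e, 0), 0), cons(cons(0, e), cons(0, e))), e), e)), e)   [R6 at 1.2.1.1.2]
5. cons(f(cons(e, cons(e, e)), cons(cons(f(cons(cons(e, 0), 0), cons(cons(0, e), cons(0, e))), e), e)), e)  →  cons(f(cons(e, cons(e, e)), cons(cons(0, e), e)), e)   [R5 at 1.2.1.1]
6. cons(f(cons(e, cons(e, e)), cons(cons(0, e), e)), e)  →  cons(cons(e, e), e)   [R5 at 1]

Reduce t₂ = f(cons(f(0, f(0, cons(cons(cons(e, 0), 0), cons(e, 0)))), cons(0, 0)), 0):
1. f(cons(f(0, f(0, cons(cons(cons(e, 0), 0), cons(e, 0)))), cons(0, 0)), 0)  →  cons(0, 0)   [R2 at ε]

no — NF(t₁) = cons(cons(e, e), e), NF(t₂) = cons(0, 0)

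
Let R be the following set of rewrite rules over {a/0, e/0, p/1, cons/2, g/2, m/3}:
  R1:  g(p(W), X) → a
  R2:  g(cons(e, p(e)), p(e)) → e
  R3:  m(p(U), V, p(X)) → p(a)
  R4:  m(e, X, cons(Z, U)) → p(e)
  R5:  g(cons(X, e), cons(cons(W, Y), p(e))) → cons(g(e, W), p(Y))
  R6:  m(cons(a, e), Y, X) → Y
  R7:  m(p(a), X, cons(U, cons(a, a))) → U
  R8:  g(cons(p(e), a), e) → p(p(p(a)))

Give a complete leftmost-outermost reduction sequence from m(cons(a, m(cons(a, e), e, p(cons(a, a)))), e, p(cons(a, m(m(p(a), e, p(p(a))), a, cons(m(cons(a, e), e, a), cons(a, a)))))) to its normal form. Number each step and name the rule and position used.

e

1. m(cons(a, m(cons(a, e), e, p(cons(a, a)))), e, p(cons(a, m(m(p(a), e, p(p(a))), a, cons(m(cons(a, e), e, a), cons(a, a))))))  →  m(cons(a, e), e, p(cons(a, m(m(p(a), e, p(p(a))), a, cons(m(cons(a, e), e, a), cons(a, a))))))   [R6 at 1.2]
2. m(cons(a, e), e, p(cons(a, m(m(p(a), e, p(p(a))), a, cons(m(cons(a, e), e, a), cons(a, a))))))  →  e   [R6 at ε]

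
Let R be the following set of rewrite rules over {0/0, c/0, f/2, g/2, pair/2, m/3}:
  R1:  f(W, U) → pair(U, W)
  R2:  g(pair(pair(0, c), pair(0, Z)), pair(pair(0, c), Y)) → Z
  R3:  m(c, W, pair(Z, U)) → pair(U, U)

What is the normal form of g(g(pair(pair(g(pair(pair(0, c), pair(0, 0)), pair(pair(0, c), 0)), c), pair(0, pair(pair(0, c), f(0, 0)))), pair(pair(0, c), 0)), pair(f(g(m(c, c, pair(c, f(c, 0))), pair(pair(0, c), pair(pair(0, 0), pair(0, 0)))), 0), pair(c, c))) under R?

0

1. g(g(pair(pair(g(pair(pair(0, c), pair(0, 0)), pair(pair(0, c), 0)), c), pair(0, pair(pair(0, c), f(0, 0)))), pair(pair(0, c), 0)), pair(f(g(m(c, c, pair(c, f(c, 0))), pair(pair(0, c), pair(pair(0, 0), pair(0, 0)))), 0), pair(c, c)))  →  g(g(pair(pair(0, c), pair(0, pair(pair(0, c), f(0, 0)))), pair(pair(0, c), 0)), pair(f(g(m(c, c, pair(c, f(c, 0))), pair(pair(0, c), pair(pair(0, 0), pair(0, 0)))), 0), pair(c, c)))   [R2 at 1.1.1.1]
2. g(g(pair(pair(0, c), pair(0, pair(pair(0, c), f(0, 0)))), pair(pair(0, c), 0)), pair(f(g(m(c, c, pair(c, f(c, 0))), pair(pair(0, c), pair(pair(0, 0), pair(0, 0)))), 0), pair(c, c)))  →  g(pair(pair(0, c), f(0, 0)), pair(f(g(m(c, c, pair(c, f(c, 0))), pair(pair(0, c), pair(pair(0, 0), pair(0, 0)))), 0), pair(c, c)))   [R2 at 1]
3. g(pair(pair(0, c), f(0, 0)), pair(f(g(m(c, c, pair(c, f(c, 0))), pair(pair(0, c), pair(pair(0, 0), pair(0, 0)))), 0), pair(c, c)))  →  g(pair(pair(0, c), pair(0, 0)), pair(f(g(m(c, c, pair(c, f(c, 0))), pair(pair(0, c), pair(pair(0, 0), pair(0, 0)))), 0), pair(c, c)))   [R1 at 1.2]
4. g(pair(pair(0, c), pair(0, 0)), pair(f(g(m(c, c, pair(c, f(c, 0))), pair(pair(0, c), pair(pair(0, 0), pair(0, 0)))), 0), pair(c, c)))  →  g(pair(pair(0, c), pair(0, 0)), pair(pair(0, g(m(c, c, pair(c, f(c, 0))), pair(pair(0, c), pair(pair(0, 0), pair(0, 0))))), pair(c, c)))   [R1 at 2.1]
5. g(pair(pair(0, c), pair(0, 0)), pair(pair(0, g(m(c, c, pair(c, f(c, 0))), pair(pair(0, c), pair(pair(0, 0), pair(0, 0))))), pair(c, c)))  →  g(pair(pair(0, c), pair(0, 0)), pair(pair(0, g(pair(f(c, 0), f(c, 0)), pair(pair(0, c), pair(pair(0, 0), pair(0, 0))))), pair(c, c)))   [R3 at 2.1.2.1]
6. g(pair(pair(0, c), pair(0, 0)), pair(pair(0, g(pair(f(c, 0), f(c, 0)), pair(pair(0, c), pair(pair(0, 0), pair(0, 0))))), pair(c, c)))  →  g(pair(pair(0, c), pair(0, 0)), pair(pair(0, g(pair(pair(0, c), f(c, 0)), pair(pair(0, c), pair(pair(0, 0), pair(0, 0))))), pair(c, c)))   [R1 at 2.1.2.1.1]
7. g(pair(pair(0, c), pair(0, 0)), pair(pair(0, g(pair(pair(0, c), f(c, 0)), pair(pair(0, c), pair(pair(0, 0), pair(0, 0))))), pair(c, c)))  →  g(pair(pair(0, c), pair(0, 0)), pair(pair(0, g(pair(pair(0, c), pair(0, c)), pair(pair(0, c), pair(pair(0, 0), pair(0, 0))))), pair(c, c)))   [R1 at 2.1.2.1.2]
8. g(pair(pair(0, c), pair(0, 0)), pair(pair(0, g(pair(pair(0, c), pair(0, c)), pair(pair(0, c), pair(pair(0, 0), pair(0, 0))))), pair(c, c)))  →  g(pair(pair(0, c), pair(0, 0)), pair(pair(0, c), pair(c, c)))   [R2 at 2.1.2]
9. g(pair(pair(0, c), pair(0, 0)), pair(pair(0, c), pair(c, c)))  →  0   [R2 at ε]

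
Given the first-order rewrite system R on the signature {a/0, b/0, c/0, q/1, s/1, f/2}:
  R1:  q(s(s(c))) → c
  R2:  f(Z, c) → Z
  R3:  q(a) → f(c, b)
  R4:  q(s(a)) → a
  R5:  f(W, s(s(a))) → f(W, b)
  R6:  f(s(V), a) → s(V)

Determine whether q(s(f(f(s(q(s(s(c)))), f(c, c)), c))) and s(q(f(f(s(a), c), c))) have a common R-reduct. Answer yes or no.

no — NF(t₁) = c, NF(t₂) = s(a)

Reduce t₁ = q(s(f(f(s(q(s(s(c)))), f(c, c)), c))):
1. q(s(f(f(s(q(s(s(c)))), f(c, c)), c)))  →  q(s(f(s(q(s(s(c)))), f(c, c))))   [R2 at 1.1]
2. q(s(f(s(q(s(s(c)))), f(c, c))))  →  q(s(f(s(c), f(c, c))))   [R1 at 1.1.1.1]
3. q(s(f(s(c), f(c, c))))  →  q(s(f(s(c), c)))   [R2 at 1.1.2]
4. q(s(f(s(c), c)))  →  q(s(s(c)))   [R2 at 1.1]
5. q(s(s(c)))  →  c   [R1 at ε]

Reduce t₂ = s(q(f(f(s(a), c), c))):
1. s(q(f(f(s(a), c), c)))  →  s(q(f(s(a), c)))   [R2 at 1.1]
2. s(q(f(s(a), c)))  →  s(q(s(a)))   [R2 at 1.1]
3. s(q(s(a)))  →  s(a)   [R4 at 1]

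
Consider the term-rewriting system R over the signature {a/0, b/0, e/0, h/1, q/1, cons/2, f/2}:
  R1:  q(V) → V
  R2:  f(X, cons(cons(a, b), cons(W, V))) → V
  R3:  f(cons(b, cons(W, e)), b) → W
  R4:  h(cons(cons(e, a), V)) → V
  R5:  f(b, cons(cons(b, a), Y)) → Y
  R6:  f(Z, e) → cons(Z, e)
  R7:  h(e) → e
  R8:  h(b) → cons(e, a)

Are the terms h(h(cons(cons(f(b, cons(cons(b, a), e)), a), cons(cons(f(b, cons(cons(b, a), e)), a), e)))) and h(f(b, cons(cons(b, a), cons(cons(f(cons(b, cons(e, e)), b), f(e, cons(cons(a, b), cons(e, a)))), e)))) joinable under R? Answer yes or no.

Reduce t₁ = h(h(cons(cons(f(b, cons(cons(b, a), e)), a), cons(cons(f(b, cons(cons(b, a), e)), a), e)))):
1. h(h(cons(cons(f(b, cons(cons(b, a), e)), a), cons(cons(f(b, cons(cons(b, a), e)), a), e))))  →  h(h(cons(cons(e, a), cons(cons(f(b, cons(cons(b, a), e)), a), e))))   [R5 at 1.1.1.1]
2. h(h(cons(cons(e, a), cons(cons(f(b, cons(cons(b, a), e)), a), e))))  →  h(cons(cons(f(b, cons(cons(b, a), e)), a), e))   [R4 at 1]
3. h(cons(cons(f(b, cons(cons(b, a), e)), a), e))  →  h(cons(cons(e, a), e))   [R5 at 1.1.1]
4. h(cons(cons(e, a), e))  →  e   [R4 at ε]

Reduce t₂ = h(f(b, cons(cons(b, a), cons(cons(f(cons(b, cons(e, e)), b), f(e, cons(cons(a, b), cons(e, a)))), e)))):
1. h(f(b, cons(cons(b, a), cons(cons(f(cons(b, cons(e, e)), b), f(e, cons(cons(a, b), cons(e, a)))), e))))  →  h(cons(cons(f(cons(b, cons(e, e)), b), f(e, cons(cons(a, b), cons(e, a)))), e))   [R5 at 1]
2. h(cons(cons(f(cons(b, cons(e, e)), b), f(e, cons(cons(a, b), cons(e, a)))), e))  →  h(cons(cons(e, f(e, cons(cons(a, b), cons(e, a)))), e))   [R3 at 1.1.1]
3. h(cons(cons(e, f(e, cons(cons(a, b), cons(e, a)))), e))  →  h(cons(cons(e, a), e))   [R2 at 1.1.2]
4. h(cons(cons(e, a), e))  →  e   [R4 at ε]

yes — NF(t₁) = e, NF(t₂) = e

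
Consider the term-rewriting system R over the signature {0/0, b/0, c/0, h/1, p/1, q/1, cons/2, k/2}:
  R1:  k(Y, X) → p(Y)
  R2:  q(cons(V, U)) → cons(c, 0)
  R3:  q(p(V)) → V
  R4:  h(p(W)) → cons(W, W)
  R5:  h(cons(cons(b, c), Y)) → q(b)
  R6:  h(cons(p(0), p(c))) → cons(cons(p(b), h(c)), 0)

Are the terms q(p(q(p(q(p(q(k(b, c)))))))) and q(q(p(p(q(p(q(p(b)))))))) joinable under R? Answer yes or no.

yes — NF(t₁) = b, NF(t₂) = b

Reduce t₁ = q(p(q(p(q(p(q(k(b, c)))))))):
1. q(p(q(p(q(p(q(k(b, c))))))))  →  q(p(q(p(q(k(b, c))))))   [R3 at ε]
2. q(p(q(p(q(k(b, c))))))  →  q(p(q(k(b, c))))   [R3 at ε]
3. q(p(q(k(b, c))))  →  q(k(b, c))   [R3 at ε]
4. q(k(b, c))  →  q(p(b))   [R1 at 1]
5. q(p(b))  →  b   [R3 at ε]

Reduce t₂ = q(q(p(p(q(p(q(p(b)))))))):
1. q(q(p(p(q(p(q(p(b))))))))  →  q(p(q(p(q(p(b))))))   [R3 at 1]
2. q(p(q(p(q(p(b))))))  →  q(p(q(p(b))))   [R3 at ε]
3. q(p(q(p(b))))  →  q(p(b))   [R3 at ε]
4. q(p(b))  →  b   [R3 at ε]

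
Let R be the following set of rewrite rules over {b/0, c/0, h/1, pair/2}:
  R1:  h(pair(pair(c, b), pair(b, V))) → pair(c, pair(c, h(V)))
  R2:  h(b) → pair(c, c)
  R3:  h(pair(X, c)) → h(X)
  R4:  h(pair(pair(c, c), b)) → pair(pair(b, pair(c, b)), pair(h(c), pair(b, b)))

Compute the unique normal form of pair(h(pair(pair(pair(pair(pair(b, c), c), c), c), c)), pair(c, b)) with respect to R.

pair(pair(c, c), pair(c, b))

1. pair(h(pair(pair(pair(pair(pair(b, c), c), c), c), c)), pair(c, b))  →  pair(h(pair(pair(pair(pair(b, c), c), c), c)), pair(c, b))   [R3 at 1]
2. pair(h(pair(pair(pair(pair(b, c), c), c), c)), pair(c, b))  →  pair(h(pair(pair(pair(b, c), c), c)), pair(c, b))   [R3 at 1]
3. pair(h(pair(pair(pair(b, c), c), c)), pair(c, b))  →  pair(h(pair(pair(b, c), c)), pair(c, b))   [R3 at 1]
4. pair(h(pair(pair(b, c), c)), pair(c, b))  →  pair(h(pair(b, c)), pair(c, b))   [R3 at 1]
5. pair(h(pair(b, c)), pair(c, b))  →  pair(h(b), pair(c, b))   [R3 at 1]
6. pair(h(b), pair(c, b))  →  pair(pair(c, c), pair(c, b))   [R2 at 1]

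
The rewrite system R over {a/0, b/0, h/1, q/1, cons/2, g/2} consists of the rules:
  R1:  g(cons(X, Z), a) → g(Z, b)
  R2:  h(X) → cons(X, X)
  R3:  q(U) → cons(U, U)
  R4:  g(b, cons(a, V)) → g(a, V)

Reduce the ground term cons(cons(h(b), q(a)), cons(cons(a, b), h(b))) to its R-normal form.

1. cons(cons(h(b), q(a)), cons(cons(a, b), h(b)))  →  cons(cons(cons(b, b), q(a)), cons(cons(a, b), h(b)))   [R2 at 1.1]
2. cons(cons(cons(b, b), q(a)), cons(cons(a, b), h(b)))  →  cons(cons(cons(b, b), cons(a, a)), cons(cons(a, b), h(b)))   [R3 at 1.2]
3. cons(cons(cons(b, b), cons(a, a)), cons(cons(a, b), h(b)))  →  cons(cons(cons(b, b), cons(a, a)), cons(cons(a, b), cons(b, b)))   [R2 at 2.2]

cons(cons(cons(b, b), cons(a, a)), cons(cons(a, b), cons(b, b)))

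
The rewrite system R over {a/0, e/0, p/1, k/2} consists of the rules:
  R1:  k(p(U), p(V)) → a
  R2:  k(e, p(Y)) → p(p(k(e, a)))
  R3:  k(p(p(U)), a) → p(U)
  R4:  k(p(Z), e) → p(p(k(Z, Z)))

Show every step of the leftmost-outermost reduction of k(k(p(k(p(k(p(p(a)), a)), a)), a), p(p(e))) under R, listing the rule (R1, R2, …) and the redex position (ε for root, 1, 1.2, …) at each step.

a

1. k(k(p(k(p(k(p(p(a)), a)), a)), a), p(p(e)))  →  k(k(p(k(p(p(a)), a)), a), p(p(e)))   [R3 at 1.1.1.1.1]
2. k(k(p(k(p(p(a)), a)), a), p(p(e)))  →  k(k(p(p(a)), a), p(p(e)))   [R3 at 1.1.1]
3. k(k(p(p(a)), a), p(p(e)))  →  k(p(a), p(p(e)))   [R3 at 1]
4. k(p(a), p(p(e)))  →  a   [R1 at ε]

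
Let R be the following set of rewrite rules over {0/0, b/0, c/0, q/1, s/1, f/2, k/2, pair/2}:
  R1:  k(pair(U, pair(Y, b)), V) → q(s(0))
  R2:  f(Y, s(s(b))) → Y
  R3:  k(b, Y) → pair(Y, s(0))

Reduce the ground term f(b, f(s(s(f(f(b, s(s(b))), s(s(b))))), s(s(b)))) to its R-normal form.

b

1. f(b, f(s(s(f(f(b, s(s(b))), s(s(b))))), s(s(b))))  →  f(b, s(s(f(f(b, s(s(b))), s(s(b))))))   [R2 at 2]
2. f(b, s(s(f(f(b, s(s(b))), s(s(b))))))  →  f(b, s(s(f(b, s(s(b))))))   [R2 at 2.1.1]
3. f(b, s(s(f(b, s(s(b))))))  →  f(b, s(s(b)))   [R2 at 2.1.1]
4. f(b, s(s(b)))  →  b   [R2 at ε]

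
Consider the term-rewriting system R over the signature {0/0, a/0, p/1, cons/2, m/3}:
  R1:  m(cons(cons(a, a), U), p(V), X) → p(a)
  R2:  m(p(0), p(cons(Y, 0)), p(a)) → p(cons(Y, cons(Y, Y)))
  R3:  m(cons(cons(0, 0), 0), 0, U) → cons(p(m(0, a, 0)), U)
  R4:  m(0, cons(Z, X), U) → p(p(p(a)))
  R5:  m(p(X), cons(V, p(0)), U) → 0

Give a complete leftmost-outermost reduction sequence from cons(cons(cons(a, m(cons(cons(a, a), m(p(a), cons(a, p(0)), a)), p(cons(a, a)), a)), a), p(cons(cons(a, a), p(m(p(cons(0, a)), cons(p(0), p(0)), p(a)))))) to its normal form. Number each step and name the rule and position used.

cons(cons(cons(a, p(a)), a), p(cons(cons(a, a), p(0))))

1. cons(cons(cons(a, m(cons(cons(a, a), m(p(a), cons(a, p(0)), a)), p(cons(a, a)), a)), a), p(cons(cons(a, a), p(m(p(cons(0, a)), cons(p(0), p(0)), p(a))))))  →  cons(cons(cons(a, p(a)), a), p(cons(cons(a, a), p(m(p(cons(0, a)), cons(p(0), p(0)), p(a))))))   [R1 at 1.1.2]
2. cons(cons(cons(a, p(a)), a), p(cons(cons(a, a), p(m(p(cons(0, a)), cons(p(0), p(0)), p(a))))))  →  cons(cons(cons(a, p(a)), a), p(cons(cons(a, a), p(0))))   [R5 at 2.1.2.1]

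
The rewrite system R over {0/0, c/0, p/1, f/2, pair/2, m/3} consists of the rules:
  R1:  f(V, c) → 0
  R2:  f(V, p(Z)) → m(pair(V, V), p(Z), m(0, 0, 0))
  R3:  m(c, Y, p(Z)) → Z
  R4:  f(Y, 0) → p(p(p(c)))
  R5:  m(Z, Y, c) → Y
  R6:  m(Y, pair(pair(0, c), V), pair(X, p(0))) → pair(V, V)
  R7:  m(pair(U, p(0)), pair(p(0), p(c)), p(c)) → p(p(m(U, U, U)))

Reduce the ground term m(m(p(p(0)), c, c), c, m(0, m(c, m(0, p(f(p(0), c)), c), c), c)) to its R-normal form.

0

1. m(m(p(p(0)), c, c), c, m(0, m(c, m(0, p(f(p(0), c)), c), c), c))  →  m(c, c, m(0, m(c, m(0, p(f(p(0), c)), c), c), c))   [R5 at 1]
2. m(c, c, m(0, m(c, m(0, p(f(p(0), c)), c), c), c))  →  m(c, c, m(c, m(0, p(f(p(0), c)), c), c))   [R5 at 3]
3. m(c, c, m(c, m(0, p(f(p(0), c)), c), c))  →  m(c, c, m(0, p(f(p(0), c)), c))   [R5 at 3]
4. m(c, c, m(0, p(f(p(0), c)), c))  →  m(c, c, p(f(p(0), c)))   [R5 at 3]
5. m(c, c, p(f(p(0), c)))  →  f(p(0), c)   [R3 at ε]
6. f(p(0), c)  →  0   [R1 at ε]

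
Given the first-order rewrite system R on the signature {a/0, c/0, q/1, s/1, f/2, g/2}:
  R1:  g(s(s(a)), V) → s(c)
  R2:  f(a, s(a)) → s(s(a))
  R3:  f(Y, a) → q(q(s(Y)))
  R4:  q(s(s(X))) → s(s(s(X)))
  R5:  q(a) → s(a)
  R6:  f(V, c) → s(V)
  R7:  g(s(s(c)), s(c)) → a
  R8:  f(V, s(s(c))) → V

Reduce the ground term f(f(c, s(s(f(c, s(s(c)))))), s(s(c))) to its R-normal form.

1. f(f(c, s(s(f(c, s(s(c)))))), s(s(c)))  →  f(c, s(s(f(c, s(s(c))))))   [R8 at ε]
2. f(c, s(s(f(c, s(s(c))))))  →  f(c, s(s(c)))   [R8 at 2.1.1]
3. f(c, s(s(c)))  →  c   [R8 at ε]

c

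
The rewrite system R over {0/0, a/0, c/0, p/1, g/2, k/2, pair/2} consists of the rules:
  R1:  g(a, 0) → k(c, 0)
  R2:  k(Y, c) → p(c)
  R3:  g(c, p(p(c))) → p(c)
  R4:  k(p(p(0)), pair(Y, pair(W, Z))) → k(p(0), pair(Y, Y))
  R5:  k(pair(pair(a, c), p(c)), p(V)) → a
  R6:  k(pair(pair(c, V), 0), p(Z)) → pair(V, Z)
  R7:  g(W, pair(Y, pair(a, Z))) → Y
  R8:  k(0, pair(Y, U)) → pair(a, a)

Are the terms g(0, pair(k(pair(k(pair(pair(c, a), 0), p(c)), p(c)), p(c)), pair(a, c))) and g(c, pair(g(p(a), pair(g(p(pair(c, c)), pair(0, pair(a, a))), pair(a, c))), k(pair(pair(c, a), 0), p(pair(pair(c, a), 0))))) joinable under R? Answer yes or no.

no — NF(t₁) = a, NF(t₂) = 0

Reduce t₁ = g(0, pair(k(pair(k(pair(pair(c, a), 0), p(c)), p(c)), p(c)), pair(a, c))):
1. g(0, pair(k(pair(k(pair(pair(c, a), 0), p(c)), p(c)), p(c)), pair(a, c)))  →  k(pair(k(pair(pair(c, a), 0), p(c)), p(c)), p(c))   [R7 at ε]
2. k(pair(k(pair(pair(c, a), 0), p(c)), p(c)), p(c))  →  k(pair(pair(a, c), p(c)), p(c))   [R6 at 1.1]
3. k(pair(pair(a, c), p(c)), p(c))  →  a   [R5 at ε]

Reduce t₂ = g(c, pair(g(p(a), pair(g(p(pair(c, c)), pair(0, pair(a, a))), pair(a, c))), k(pair(pair(c, a), 0), p(pair(pair(c, a), 0))))):
1. g(c, pair(g(p(a), pair(g(p(pair(c, c)), pair(0, pair(a, a))), pair(a, c))), k(pair(pair(c, a), 0), p(pair(pair(c, a), 0)))))  →  g(c, pair(g(p(pair(c, c)), pair(0, pair(a, a))), k(pair(pair(c, a), 0), p(pair(pair(c, a), 0)))))   [R7 at 2.1]
2. g(c, pair(g(p(pair(c, c)), pair(0, pair(a, a))), k(pair(pair(c, a), 0), p(pair(pair(c, a), 0)))))  →  g(c, pair(0, k(pair(pair(c, a), 0), p(pair(pair(c, a), 0)))))   [R7 at 2.1]
3. g(c, pair(0, k(pair(pair(c, a), 0), p(pair(pair(c, a), 0)))))  →  g(c, pair(0, pair(a, pair(pair(c, a), 0))))   [R6 at 2.2]
4. g(c, pair(0, pair(a, pair(pair(c, a), 0))))  →  0   [R7 at ε]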